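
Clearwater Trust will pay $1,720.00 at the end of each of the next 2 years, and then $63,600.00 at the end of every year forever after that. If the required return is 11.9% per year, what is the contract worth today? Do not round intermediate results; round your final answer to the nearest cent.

PV of 2-year annuity: $1,720.00 × [1 − (1+0.119)^−2] / 0.119 = 2910.71196
Perpetuity value at year 2: $63,600.00 / 0.119 = 534453.78151
PV of perpetuity: 534453.78151 / (1+0.119)^2 = 426825.12993
Total PV = 2910.71196 + 426825.12993 = 429735.84189

$429735.84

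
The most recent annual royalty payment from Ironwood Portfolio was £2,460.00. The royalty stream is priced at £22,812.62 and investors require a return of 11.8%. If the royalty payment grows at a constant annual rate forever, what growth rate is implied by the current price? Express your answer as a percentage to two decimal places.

0.92%

P = D₀(1+g)/(r−g) ⇒ P(r−g) = D₀(1+g) ⇒ g(P+D₀) = P·r − D₀
g = (P·r − D₀)/(P + D₀) = (£22,812.62×0.118 − £2,460.00) / (£22,812.62 + £2,460.00) = 0.009176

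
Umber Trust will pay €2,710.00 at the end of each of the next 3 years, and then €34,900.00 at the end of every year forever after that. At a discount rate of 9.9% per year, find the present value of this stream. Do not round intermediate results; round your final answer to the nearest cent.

€272332.35

PV of 3-year annuity: €2,710.00 × [1 − (1+0.099)^−3] / 0.099 = 6751.25130
Perpetuity value at year 3: €34,900.00 / 0.099 = 352525.25253
PV of perpetuity: 352525.25253 / (1+0.099)^3 = 265581.09372
Total PV = 6751.25130 + 265581.09372 = 272332.34502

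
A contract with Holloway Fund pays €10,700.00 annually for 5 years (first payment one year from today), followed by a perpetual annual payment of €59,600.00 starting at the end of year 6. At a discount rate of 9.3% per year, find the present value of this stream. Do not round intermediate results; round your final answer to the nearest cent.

€452127.64

PV of 5-year annuity: €10,700.00 × [1 − (1+0.093)^−5] / 0.093 = 41297.31106
Perpetuity value at year 5: €59,600.00 / 0.093 = 640860.21505
PV of perpetuity: 640860.21505 / (1+0.093)^5 = 410830.33290
Total PV = 41297.31106 + 410830.33290 = 452127.64396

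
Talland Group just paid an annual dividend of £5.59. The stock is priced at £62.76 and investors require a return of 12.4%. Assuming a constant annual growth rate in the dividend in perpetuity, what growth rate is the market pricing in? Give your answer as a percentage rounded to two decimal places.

3.21%

P = D₀(1+g)/(r−g) ⇒ P(r−g) = D₀(1+g) ⇒ g(P+D₀) = P·r − D₀
g = (P·r − D₀)/(P + D₀) = (£62.76×0.124 − £5.59) / (£62.76 + £5.59) = 0.032074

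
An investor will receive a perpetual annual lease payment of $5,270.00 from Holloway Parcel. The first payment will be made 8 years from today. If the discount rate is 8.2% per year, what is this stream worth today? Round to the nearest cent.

Value at end of year 7: C / r = $5,270.00 / 0.082 = $64,268.2927
Discount to today: PV = $64,268.2927 / (1 + 0.082)^7 = $64,268.2927 / 1.736164 = $37,017.40

$37017.40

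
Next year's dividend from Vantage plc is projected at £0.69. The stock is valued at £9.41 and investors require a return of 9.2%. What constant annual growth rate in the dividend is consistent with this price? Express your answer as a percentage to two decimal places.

1.87%

P = D₁/(r−g) ⇒ g = r − D₁/P = 0.092 − £0.69/£9.41 = 0.018674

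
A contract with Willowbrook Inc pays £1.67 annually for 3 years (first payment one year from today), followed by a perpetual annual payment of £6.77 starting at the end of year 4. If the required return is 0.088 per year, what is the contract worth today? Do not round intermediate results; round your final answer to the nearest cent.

£63.98

PV of 3-year annuity: £1.67 × [1 − (1+0.088)^−3] / 0.088 = 4.24238
Perpetuity value at year 3: £6.77 / 0.088 = 76.93182
PV of perpetuity: 76.93182 / (1+0.088)^3 = 59.73369
Total PV = 4.24238 + 59.73369 = 63.97606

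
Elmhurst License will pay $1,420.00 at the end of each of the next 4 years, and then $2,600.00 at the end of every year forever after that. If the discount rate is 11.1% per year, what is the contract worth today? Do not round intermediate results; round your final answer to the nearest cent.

$19770.34

PV of 4-year annuity: $1,420.00 × [1 − (1+0.111)^−4] / 0.111 = 4396.08326
Perpetuity value at year 4: $2,600.00 / 0.111 = 23423.42342
PV of perpetuity: 23423.42342 / (1+0.111)^4 = 15374.25689
Total PV = 4396.08326 + 15374.25689 = 19770.34015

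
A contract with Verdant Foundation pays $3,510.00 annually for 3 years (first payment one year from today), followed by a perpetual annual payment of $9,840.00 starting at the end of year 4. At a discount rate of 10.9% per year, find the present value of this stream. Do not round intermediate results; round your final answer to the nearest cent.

$74779.57

PV of 3-year annuity: $3,510.00 × [1 − (1+0.109)^−3] / 0.109 = 8592.37888
Perpetuity value at year 3: $9,840.00 / 0.109 = 90275.22936
PV of perpetuity: 90275.22936 / (1+0.109)^3 = 66187.19285
Total PV = 8592.37888 + 66187.19285 = 74779.57172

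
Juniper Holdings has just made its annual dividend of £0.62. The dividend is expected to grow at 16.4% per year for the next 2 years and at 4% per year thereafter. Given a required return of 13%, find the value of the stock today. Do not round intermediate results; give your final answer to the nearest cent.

£8.90

D_1 = 0.72168
D_2 = 0.84004
Terminal value at year 2: TV = D_2×(1+g_2)/(r−g_2) = 0.87364/0.09 = 9.70708
P_0 = D_1/(1+r)^1 + D_2/(1+r)^2 + TV/(1+r)^2
    = 0.63865 + 0.65787 + 7.60207 = 8.89859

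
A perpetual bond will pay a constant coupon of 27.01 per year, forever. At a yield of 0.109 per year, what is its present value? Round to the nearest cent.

247.80

Level perpetuity: PV = C / r = 27.01 / 0.109 = 247.80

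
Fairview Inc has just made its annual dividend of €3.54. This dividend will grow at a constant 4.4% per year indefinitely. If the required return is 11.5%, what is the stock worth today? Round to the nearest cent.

D₁ = D₀ × (1 + g) = €3.54 × 1.044 = €3.6958
Growing perpetuity: P = D₁ / (r − g) = €3.6958 / (0.115 − 0.044) = €52.05

€52.05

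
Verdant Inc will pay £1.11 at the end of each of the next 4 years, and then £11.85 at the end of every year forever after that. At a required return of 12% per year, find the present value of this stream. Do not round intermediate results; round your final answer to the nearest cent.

£66.13

PV of 4-year annuity: £1.11 × [1 − (1+0.12)^−4] / 0.12 = 3.37146
Perpetuity value at year 4: £11.85 / 0.12 = 98.75000
PV of perpetuity: 98.75000 / (1+0.12)^4 = 62.75741
Total PV = 3.37146 + 62.75741 = 66.12887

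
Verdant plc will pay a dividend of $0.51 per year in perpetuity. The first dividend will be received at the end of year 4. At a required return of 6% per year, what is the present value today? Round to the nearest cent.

$7.14

Value at end of year 3: C / r = $0.51 / 0.06 = $8.5000
Discount to today: PV = $8.5000 / (1 + 0.06)^3 = $8.5000 / 1.191016 = $7.14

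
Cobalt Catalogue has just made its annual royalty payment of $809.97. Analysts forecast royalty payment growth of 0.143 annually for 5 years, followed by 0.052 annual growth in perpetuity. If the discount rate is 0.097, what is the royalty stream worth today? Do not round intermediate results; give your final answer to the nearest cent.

$27841.23

D_1 = 925.79571
D_2 = 1058.18450
D_3 = 1209.50488
D_4 = 1382.46408
D_5 = 1580.15644
Terminal value at year 5: TV = D_5×(1+g_2)/(r−g_2) = 1662.32458/0.045 = 36940.54612
P_0 = D_1/(1+r)^1 + D_2/(1+r)^2 + D_3/(1+r)^3 + D_4/(1+r)^4 + D_5/(1+r)^5 + TV/(1+r)^5
    = 843.93410 + 879.32241 + 916.19463 + 954.61300 + 994.64235 + 23252.52788 = 27841.23437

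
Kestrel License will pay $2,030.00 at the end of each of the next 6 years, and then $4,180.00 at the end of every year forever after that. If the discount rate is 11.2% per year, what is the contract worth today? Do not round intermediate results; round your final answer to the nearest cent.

$28277.94

PV of 6-year annuity: $2,030.00 × [1 − (1+0.112)^−6] / 0.112 = 8538.73806
Perpetuity value at year 6: $4,180.00 / 0.112 = 37321.42857
PV of perpetuity: 37321.42857 / (1+0.112)^6 = 19739.19947
Total PV = 8538.73806 + 19739.19947 = 28277.93752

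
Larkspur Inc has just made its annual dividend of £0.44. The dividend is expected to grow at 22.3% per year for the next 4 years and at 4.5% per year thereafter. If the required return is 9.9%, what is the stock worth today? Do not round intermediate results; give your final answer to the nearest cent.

D_1 = 0.53812
D_2 = 0.65812
D_3 = 0.80488
D_4 = 0.98437
Terminal value at year 4: TV = D_4×(1+g_2)/(r−g_2) = 1.02867/0.054 = 19.04939
P_0 = D_1/(1+r)^1 + D_2/(1+r)^2 + D_3/(1+r)^3 + D_4/(1+r)^4 + TV/(1+r)^4
    = 0.48965 + 0.54489 + 0.60637 + 0.67479 + 13.05841 = 15.37411

£15.37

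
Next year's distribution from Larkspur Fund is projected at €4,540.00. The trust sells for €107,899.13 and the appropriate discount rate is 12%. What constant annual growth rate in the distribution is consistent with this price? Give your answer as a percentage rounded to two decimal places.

P = D₁/(r−g) ⇒ g = r − D₁/P = 0.12 − €4,540.00/€107,899.13 = 0.077924

7.79%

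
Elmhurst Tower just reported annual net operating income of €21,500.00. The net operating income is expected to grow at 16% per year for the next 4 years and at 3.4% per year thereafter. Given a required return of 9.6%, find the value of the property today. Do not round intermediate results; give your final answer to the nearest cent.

D_1 = 24940.00000
D_2 = 28930.40000
D_3 = 33559.26400
D_4 = 38928.74624
Terminal value at year 4: TV = D_4×(1+g_2)/(r−g_2) = 40252.32361/0.062 = 649231.02600
P_0 = D_1/(1+r)^1 + D_2/(1+r)^2 + D_3/(1+r)^3 + D_4/(1+r)^4 + TV/(1+r)^4
    = 22755.47445 + 24084.26128 + 25490.64150 + 26979.14612 + 449942.53361 = 549252.05697

€549252.06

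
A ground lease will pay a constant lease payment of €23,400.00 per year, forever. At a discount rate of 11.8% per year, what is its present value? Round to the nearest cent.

Level perpetuity: PV = C / r = €23,400.00 / 0.118 = €198,305.08

€198305.08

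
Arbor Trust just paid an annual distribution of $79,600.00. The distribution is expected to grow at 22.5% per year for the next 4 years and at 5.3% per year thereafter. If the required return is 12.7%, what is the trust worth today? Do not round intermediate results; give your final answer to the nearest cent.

$1974999.16

D_1 = 97510.00000
D_2 = 119449.75000
D_3 = 146325.94375
D_4 = 179249.28109
Terminal value at year 4: TV = D_4×(1+g_2)/(r−g_2) = 188749.49299/0.074 = 2550668.82421
P_0 = D_1/(1+r)^1 + D_2/(1+r)^2 + D_3/(1+r)^3 + D_4/(1+r)^4 + TV/(1+r)^4
    = 86521.73913 + 94045.36862 + 102223.22676 + 111112.20300 + 1581096.61838 = 1974999.15589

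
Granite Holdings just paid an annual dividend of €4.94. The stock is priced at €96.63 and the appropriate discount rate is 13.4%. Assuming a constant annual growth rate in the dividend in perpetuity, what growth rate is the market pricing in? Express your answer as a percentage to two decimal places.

7.88%

P = D₀(1+g)/(r−g) ⇒ P(r−g) = D₀(1+g) ⇒ g(P+D₀) = P·r − D₀
g = (P·r − D₀)/(P + D₀) = (€96.63×0.134 − €4.94) / (€96.63 + €4.94) = 0.078846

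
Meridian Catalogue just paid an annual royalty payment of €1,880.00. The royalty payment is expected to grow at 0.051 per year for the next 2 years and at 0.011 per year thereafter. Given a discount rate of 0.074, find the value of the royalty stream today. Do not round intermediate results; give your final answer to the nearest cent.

€32531.26

D_1 = 1975.88000
D_2 = 2076.64988
Terminal value at year 2: TV = D_2×(1+g_2)/(r−g_2) = 2099.49303/0.063 = 33325.28617
P_0 = D_1/(1+r)^1 + D_2/(1+r)^2 + TV/(1+r)^2
    = 1839.73929 + 1800.34078 + 28891.18297 = 32531.26304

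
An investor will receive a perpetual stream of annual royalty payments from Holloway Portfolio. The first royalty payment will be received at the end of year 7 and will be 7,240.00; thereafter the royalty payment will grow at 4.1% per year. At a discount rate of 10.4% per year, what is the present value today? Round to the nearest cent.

63472.20

Value at end of year 6: C₁ / (r − g) = 7,240.00 / (0.104 − 0.041) = 114,920.6349
Discount to today: PV = 114,920.6349 / (1 + 0.104)^6 = 114,920.6349 / 1.810566 = 63,472.20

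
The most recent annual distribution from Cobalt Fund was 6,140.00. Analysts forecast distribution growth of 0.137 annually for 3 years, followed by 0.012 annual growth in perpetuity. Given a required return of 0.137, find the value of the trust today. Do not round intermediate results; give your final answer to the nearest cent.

D_1 = 6981.18000
D_2 = 7937.60166
D_3 = 9025.05309
Terminal value at year 3: TV = D_3×(1+g_2)/(r−g_2) = 9133.35372/0.125 = 73066.82980
P_0 = D_1/(1+r)^1 + D_2/(1+r)^2 + D_3/(1+r)^3 + TV/(1+r)^3
    = 6140.00000 + 6140.00000 + 6140.00000 + 49709.44000 = 68129.44000

68129.44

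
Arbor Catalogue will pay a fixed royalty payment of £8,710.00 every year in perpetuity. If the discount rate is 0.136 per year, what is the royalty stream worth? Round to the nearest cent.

Level perpetuity: PV = C / r = £8,710.00 / 0.136 = £64,044.12

£64044.12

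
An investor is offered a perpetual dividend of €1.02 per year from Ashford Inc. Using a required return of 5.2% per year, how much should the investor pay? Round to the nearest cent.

Level perpetuity: PV = C / r = €1.02 / 0.052 = €19.62

€19.62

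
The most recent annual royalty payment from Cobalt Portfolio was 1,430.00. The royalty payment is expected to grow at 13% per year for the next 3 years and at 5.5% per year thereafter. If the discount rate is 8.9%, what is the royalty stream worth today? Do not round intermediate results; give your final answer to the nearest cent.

D_1 = 1615.90000
D_2 = 1825.96700
D_3 = 2063.34271
Terminal value at year 3: TV = D_3×(1+g_2)/(r−g_2) = 2176.82656/0.034 = 64024.31056
P_0 = D_1/(1+r)^1 + D_2/(1+r)^2 + D_3/(1+r)^3 + TV/(1+r)^3
    = 1483.83838 + 1539.70374 + 1597.67238 + 49574.83429 = 54196.04880

54196.05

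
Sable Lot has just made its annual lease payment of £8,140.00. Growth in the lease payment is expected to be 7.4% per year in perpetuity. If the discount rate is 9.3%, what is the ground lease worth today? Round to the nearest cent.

£460124.21

D₁ = D₀ × (1 + g) = £8,140.00 × 1.074 = £8,742.3600
Growing perpetuity: P = D₁ / (r − g) = £8,742.3600 / (0.093 − 0.074) = £460,124.21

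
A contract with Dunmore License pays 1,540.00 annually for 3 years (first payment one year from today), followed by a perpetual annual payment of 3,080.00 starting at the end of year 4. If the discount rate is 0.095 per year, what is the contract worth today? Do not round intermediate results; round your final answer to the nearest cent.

PV of 3-year annuity: 1,540.00 × [1 − (1+0.095)^−3] / 0.095 = 3863.71651
Perpetuity value at year 3: 3,080.00 / 0.095 = 32421.05263
PV of perpetuity: 32421.05263 / (1+0.095)^3 = 24693.61960
Total PV = 3863.71651 + 24693.61960 = 28557.33612

28557.34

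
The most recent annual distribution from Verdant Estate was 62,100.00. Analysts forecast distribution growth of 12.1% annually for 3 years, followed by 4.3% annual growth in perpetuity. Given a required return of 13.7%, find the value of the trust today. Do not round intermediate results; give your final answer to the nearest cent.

D_1 = 69614.10000
D_2 = 78037.40610
D_3 = 87479.93224
Terminal value at year 3: TV = D_3×(1+g_2)/(r−g_2) = 91241.56932/0.094 = 970654.99281
P_0 = D_1/(1+r)^1 + D_2/(1+r)^2 + D_3/(1+r)^3 + TV/(1+r)^3
    = 61226.12137 + 60364.54007 + 59515.08304 + 660364.16608 = 841469.91056

841469.91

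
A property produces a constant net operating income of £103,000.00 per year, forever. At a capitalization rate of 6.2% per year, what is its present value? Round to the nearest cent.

£1661290.32

Level perpetuity: PV = C / r = £103,000.00 / 0.062 = £1,661,290.32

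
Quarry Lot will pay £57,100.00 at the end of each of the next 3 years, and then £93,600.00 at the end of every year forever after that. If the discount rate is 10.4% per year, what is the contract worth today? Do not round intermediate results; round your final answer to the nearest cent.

PV of 3-year annuity: £57,100.00 × [1 − (1+0.104)^−3] / 0.104 = 141005.21694
Perpetuity value at year 3: £93,600.00 / 0.104 = 900000.00000
PV of perpetuity: 900000.00000 / (1+0.104)^3 = 668860.09972
Total PV = 141005.21694 + 668860.09972 = 809865.31667

£809865.32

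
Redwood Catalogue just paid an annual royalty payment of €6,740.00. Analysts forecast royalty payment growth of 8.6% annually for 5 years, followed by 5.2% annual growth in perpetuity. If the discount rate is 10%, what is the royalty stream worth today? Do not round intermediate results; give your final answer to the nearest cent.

€170989.23

D_1 = 7319.64000
D_2 = 7949.12904
D_3 = 8632.75414
D_4 = 9375.17099
D_5 = 10181.43570
Terminal value at year 5: TV = D_5×(1+g_2)/(r−g_2) = 10710.87036/0.048 = 223143.13240
P_0 = D_1/(1+r)^1 + D_2/(1+r)^2 + D_3/(1+r)^3 + D_4/(1+r)^4 + D_5/(1+r)^5 + TV/(1+r)^5
    = 6654.21818 + 6569.52813 + 6485.91596 + 6403.36793 + 6321.87052 + 138554.32900 = 170989.22973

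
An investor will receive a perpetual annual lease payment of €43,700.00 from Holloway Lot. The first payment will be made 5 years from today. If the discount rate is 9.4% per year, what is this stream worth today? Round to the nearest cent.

Value at end of year 4: C / r = €43,700.00 / 0.094 = €464,893.6170
Discount to today: PV = €464,893.6170 / (1 + 0.094)^4 = €464,893.6170 / 1.432416 = €324,552.00

€324552.00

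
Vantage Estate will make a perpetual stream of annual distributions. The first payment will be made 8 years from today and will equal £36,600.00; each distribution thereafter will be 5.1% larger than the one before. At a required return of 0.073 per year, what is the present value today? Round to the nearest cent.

£1015921.97

Value at end of year 7: C₁ / (r − g) = £36,600.00 / (0.073 − 0.051) = £1,663,636.3636
Discount to today: PV = £1,663,636.3636 / (1 + 0.073)^7 = £1,663,636.3636 / 1.637563 = £1,015,921.97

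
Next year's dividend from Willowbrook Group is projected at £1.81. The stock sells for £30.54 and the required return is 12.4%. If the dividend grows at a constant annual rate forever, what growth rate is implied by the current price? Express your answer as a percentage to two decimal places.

6.47%

P = D₁/(r−g) ⇒ g = r − D₁/P = 0.124 − £1.81/£30.54 = 0.064733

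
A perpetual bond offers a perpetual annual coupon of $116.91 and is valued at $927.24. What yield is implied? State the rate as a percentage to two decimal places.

P = C/r ⇒ r = C/P = $116.91/$927.24 = 0.126084

12.61%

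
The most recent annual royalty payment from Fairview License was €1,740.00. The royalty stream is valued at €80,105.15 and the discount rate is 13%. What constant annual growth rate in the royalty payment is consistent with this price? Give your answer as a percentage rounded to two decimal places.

P = D₀(1+g)/(r−g) ⇒ P(r−g) = D₀(1+g) ⇒ g(P+D₀) = P·r − D₀
g = (P·r − D₀)/(P + D₀) = (€80,105.15×0.13 − €1,740.00) / (€80,105.15 + €1,740.00) = 0.105977

10.60%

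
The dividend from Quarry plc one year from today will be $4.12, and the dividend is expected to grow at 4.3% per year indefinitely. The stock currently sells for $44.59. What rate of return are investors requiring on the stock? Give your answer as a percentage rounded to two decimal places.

13.54%

P = D₁/(r − g) ⇒ r = D₁/P + g = $4.1200/$44.59 + 0.043 = 0.092397 + 0.043 = 0.135397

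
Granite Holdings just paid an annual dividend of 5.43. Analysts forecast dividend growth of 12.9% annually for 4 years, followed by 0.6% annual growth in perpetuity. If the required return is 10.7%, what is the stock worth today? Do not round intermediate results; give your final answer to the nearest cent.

81.34

D_1 = 6.13047
D_2 = 6.92130
D_3 = 7.81415
D_4 = 8.82217
Terminal value at year 4: TV = D_4×(1+g_2)/(r−g_2) = 8.87511/0.101 = 87.87234
P_0 = D_1/(1+r)^1 + D_2/(1+r)^2 + D_3/(1+r)^3 + D_4/(1+r)^4 + TV/(1+r)^4
    = 5.53791 + 5.64797 + 5.76022 + 5.87469 + 58.51426 = 81.33505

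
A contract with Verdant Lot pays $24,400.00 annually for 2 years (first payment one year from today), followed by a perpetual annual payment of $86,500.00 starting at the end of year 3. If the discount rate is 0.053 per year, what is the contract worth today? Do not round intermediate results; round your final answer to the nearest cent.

PV of 2-year annuity: $24,400.00 × [1 − (1+0.053)^−2] / 0.053 = 45177.48323
Perpetuity value at year 2: $86,500.00 / 0.053 = 1632075.47170
PV of perpetuity: 1632075.47170 / (1+0.053)^2 = 1471917.59058
Total PV = 45177.48323 + 1471917.59058 = 1517095.07381

$1517095.07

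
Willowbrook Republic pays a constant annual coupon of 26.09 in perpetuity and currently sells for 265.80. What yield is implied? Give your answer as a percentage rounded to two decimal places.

9.82%

P = C/r ⇒ r = C/P = 26.09/265.80 = 0.098157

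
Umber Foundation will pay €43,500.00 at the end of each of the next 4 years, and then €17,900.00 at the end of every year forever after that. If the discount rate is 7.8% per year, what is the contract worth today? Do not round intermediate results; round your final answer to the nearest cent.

PV of 4-year annuity: €43,500.00 × [1 − (1+0.078)^−4] / 0.078 = 144721.25489
Perpetuity value at year 4: €17,900.00 / 0.078 = 229487.17949
PV of perpetuity: 229487.17949 / (1+0.078)^4 = 169935.21483
Total PV = 144721.25489 + 169935.21483 = 314656.46972

€314656.47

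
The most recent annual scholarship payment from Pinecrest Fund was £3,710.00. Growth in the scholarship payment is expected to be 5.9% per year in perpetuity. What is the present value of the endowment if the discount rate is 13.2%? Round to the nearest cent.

D₁ = D₀ × (1 + g) = £3,710.00 × 1.059 = £3,928.8900
Growing perpetuity: P = D₁ / (r − g) = £3,928.8900 / (0.132 − 0.059) = £53,820.41

£53820.41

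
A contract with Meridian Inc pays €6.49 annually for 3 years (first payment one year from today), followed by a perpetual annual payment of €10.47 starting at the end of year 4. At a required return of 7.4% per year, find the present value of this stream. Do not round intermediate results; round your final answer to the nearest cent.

€131.12

PV of 3-year annuity: €6.49 × [1 − (1+0.074)^−3] / 0.074 = 16.90810
Perpetuity value at year 3: €10.47 / 0.074 = 141.48649
PV of perpetuity: 141.48649 / (1+0.074)^3 = 114.20947
Total PV = 16.90810 + 114.20947 = 131.11757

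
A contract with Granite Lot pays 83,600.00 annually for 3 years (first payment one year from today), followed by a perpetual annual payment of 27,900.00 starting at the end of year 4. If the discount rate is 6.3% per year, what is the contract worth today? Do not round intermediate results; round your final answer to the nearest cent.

590921.36

PV of 3-year annuity: 83,600.00 × [1 − (1+0.063)^−3] / 0.063 = 222229.23228
Perpetuity value at year 3: 27,900.00 / 0.063 = 442857.14286
PV of perpetuity: 442857.14286 / (1+0.063)^3 = 368692.12395
Total PV = 222229.23228 + 368692.12395 = 590921.35623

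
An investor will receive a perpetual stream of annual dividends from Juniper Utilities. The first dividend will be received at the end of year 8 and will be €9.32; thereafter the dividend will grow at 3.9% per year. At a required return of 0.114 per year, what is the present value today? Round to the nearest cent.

Value at end of year 7: C₁ / (r − g) = €9.32 / (0.114 − 0.039) = €124.2667
Discount to today: PV = €124.2667 / (1 + 0.114)^7 = €124.2667 / 2.129101 = €58.37

€58.37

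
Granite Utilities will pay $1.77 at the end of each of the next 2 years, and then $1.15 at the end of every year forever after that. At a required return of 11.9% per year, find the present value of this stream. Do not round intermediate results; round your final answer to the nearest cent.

PV of 2-year annuity: $1.77 × [1 − (1+0.119)^−2] / 0.119 = 2.99533
Perpetuity value at year 2: $1.15 / 0.119 = 9.66387
PV of perpetuity: 9.66387 / (1+0.119)^2 = 7.71775
Total PV = 2.99533 + 7.71775 = 10.71308

$10.71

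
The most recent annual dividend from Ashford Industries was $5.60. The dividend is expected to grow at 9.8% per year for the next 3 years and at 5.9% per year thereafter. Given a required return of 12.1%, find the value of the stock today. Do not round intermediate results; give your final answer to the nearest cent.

$106.00

D_1 = 6.14880
D_2 = 6.75138
D_3 = 7.41302
Terminal value at year 3: TV = D_3×(1+g_2)/(r−g_2) = 7.85039/0.062 = 126.61913
P_0 = D_1/(1+r)^1 + D_2/(1+r)^2 + D_3/(1+r)^3 + TV/(1+r)^3
    = 5.48510 + 5.37256 + 5.26233 + 89.88402 = 106.00402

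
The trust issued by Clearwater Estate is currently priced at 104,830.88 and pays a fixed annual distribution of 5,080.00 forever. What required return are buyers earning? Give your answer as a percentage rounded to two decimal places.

4.85%

P = C/r ⇒ r = C/P = 5,080.00/104,830.88 = 0.048459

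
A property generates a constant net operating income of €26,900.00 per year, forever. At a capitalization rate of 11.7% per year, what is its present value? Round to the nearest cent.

Level perpetuity: PV = C / r = €26,900.00 / 0.117 = €229,914.53

€229914.53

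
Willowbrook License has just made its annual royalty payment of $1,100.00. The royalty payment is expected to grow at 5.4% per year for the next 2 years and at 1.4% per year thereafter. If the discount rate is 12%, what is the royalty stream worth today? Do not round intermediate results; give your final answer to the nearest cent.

D_1 = 1159.40000
D_2 = 1222.00760
Terminal value at year 2: TV = D_2×(1+g_2)/(r−g_2) = 1239.11571/0.106 = 11689.77082
P_0 = D_1/(1+r)^1 + D_2/(1+r)^2 + TV/(1+r)^2
    = 1035.17857 + 974.17698 + 9319.01372 = 11328.36927

$11328.37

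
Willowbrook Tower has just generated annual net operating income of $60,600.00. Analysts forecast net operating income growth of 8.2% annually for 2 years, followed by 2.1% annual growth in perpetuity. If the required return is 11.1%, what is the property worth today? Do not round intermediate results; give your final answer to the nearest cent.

$768547.88

D_1 = 65569.20000
D_2 = 70945.87440
Terminal value at year 2: TV = D_2×(1+g_2)/(r−g_2) = 72435.73776/0.09 = 804841.53069
P_0 = D_1/(1+r)^1 + D_2/(1+r)^2 + TV/(1+r)^2
    = 59018.18182 + 57477.65322 + 652052.04375 = 768547.87879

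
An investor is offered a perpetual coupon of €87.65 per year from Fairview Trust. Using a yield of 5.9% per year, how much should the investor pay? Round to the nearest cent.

Level perpetuity: PV = C / r = €87.65 / 0.059 = €1,485.59

€1485.59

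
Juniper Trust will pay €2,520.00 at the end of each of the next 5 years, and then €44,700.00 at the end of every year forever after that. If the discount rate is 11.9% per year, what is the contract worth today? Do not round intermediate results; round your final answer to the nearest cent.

PV of 5-year annuity: €2,520.00 × [1 − (1+0.119)^−5] / 0.119 = 9106.58518
Perpetuity value at year 5: €44,700.00 / 0.119 = 375630.25210
PV of perpetuity: 375630.25210 / (1+0.119)^5 = 214096.77680
Total PV = 9106.58518 + 214096.77680 = 223203.36199

€223203.36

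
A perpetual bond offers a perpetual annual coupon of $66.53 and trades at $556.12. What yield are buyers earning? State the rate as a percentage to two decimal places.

P = C/r ⇒ r = C/P = $66.53/$556.12 = 0.119632

11.96%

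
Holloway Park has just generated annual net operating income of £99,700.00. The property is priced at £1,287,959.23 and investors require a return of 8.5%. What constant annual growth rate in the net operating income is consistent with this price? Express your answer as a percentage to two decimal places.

0.70%

P = D₀(1+g)/(r−g) ⇒ P(r−g) = D₀(1+g) ⇒ g(P+D₀) = P·r − D₀
g = (P·r − D₀)/(P + D₀) = (£1,287,959.23×0.085 − £99,700.00) / (£1,287,959.23 + £99,700.00) = 0.007045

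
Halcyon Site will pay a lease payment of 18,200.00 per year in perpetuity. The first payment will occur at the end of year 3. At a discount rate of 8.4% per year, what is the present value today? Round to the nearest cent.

184388.38

Value at end of year 2: C / r = 18,200.00 / 0.084 = 216,666.6667
Discount to today: PV = 216,666.6667 / (1 + 0.084)^2 = 216,666.6667 / 1.175056 = 184,388.38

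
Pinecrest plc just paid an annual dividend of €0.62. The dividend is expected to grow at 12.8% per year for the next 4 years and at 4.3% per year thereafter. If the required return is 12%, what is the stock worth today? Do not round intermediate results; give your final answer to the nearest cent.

D_1 = 0.69936
D_2 = 0.78888
D_3 = 0.88985
D_4 = 1.00376
Terminal value at year 4: TV = D_4×(1+g_2)/(r−g_2) = 1.04692/0.077 = 13.59633
P_0 = D_1/(1+r)^1 + D_2/(1+r)^2 + D_3/(1+r)^3 + D_4/(1+r)^4 + TV/(1+r)^4
    = 0.62443 + 0.62889 + 0.63338 + 0.63790 + 8.64071 = 11.16532

€11.17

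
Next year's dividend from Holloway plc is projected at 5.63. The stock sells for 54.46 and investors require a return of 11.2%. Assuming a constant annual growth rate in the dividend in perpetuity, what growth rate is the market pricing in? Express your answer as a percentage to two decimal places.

0.86%

P = D₁/(r−g) ⇒ g = r − D₁/P = 0.112 − 5.63/54.46 = 0.008621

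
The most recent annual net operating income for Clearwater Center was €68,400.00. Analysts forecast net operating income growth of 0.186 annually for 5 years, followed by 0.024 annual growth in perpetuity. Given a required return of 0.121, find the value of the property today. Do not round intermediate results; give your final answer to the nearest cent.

€1363444.98

D_1 = 81122.40000
D_2 = 96211.16640
D_3 = 114106.44335
D_4 = 135330.24181
D_5 = 160501.66679
Terminal value at year 5: TV = D_5×(1+g_2)/(r−g_2) = 164353.70679/0.097 = 1694368.11128
P_0 = D_1/(1+r)^1 + D_2/(1+r)^2 + D_3/(1+r)^3 + D_4/(1+r)^4 + D_5/(1+r)^5 + TV/(1+r)^5
    = 72366.10169 + 76562.17360 + 81001.55031 + 85698.33958 + 90667.46721 + 957149.34451 = 1363444.97690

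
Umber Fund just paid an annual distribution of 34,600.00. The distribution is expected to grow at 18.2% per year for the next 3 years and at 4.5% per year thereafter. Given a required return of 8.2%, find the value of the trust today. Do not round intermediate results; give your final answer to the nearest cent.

D_1 = 40897.20000
D_2 = 48340.49040
D_3 = 57138.45965
Terminal value at year 3: TV = D_3×(1+g_2)/(r−g_2) = 59709.69034/0.037 = 1613775.41452
P_0 = D_1/(1+r)^1 + D_2/(1+r)^2 + D_3/(1+r)^3 + TV/(1+r)^3
    = 37797.78189 + 41291.10738 + 45107.29106 + 1273976.19345 = 1398172.37378

1398172.37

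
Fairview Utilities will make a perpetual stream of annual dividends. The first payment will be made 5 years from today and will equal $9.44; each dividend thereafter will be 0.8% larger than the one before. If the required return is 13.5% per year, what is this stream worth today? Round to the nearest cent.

$44.79

Value at end of year 4: C₁ / (r − g) = $9.44 / (0.135 − 0.008) = $74.3307
Discount to today: PV = $74.3307 / (1 + 0.135)^4 = $74.3307 / 1.659524 = $44.79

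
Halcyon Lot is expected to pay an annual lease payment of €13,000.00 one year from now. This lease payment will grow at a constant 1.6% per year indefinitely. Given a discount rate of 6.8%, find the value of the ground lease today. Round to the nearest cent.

Growing perpetuity: P = D₁ / (r − g) = €13,000.0000 / (0.068 − 0.016) = €250,000.00

€250000.00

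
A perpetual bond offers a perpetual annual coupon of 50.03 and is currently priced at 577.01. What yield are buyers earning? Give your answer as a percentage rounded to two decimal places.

8.67%

P = C/r ⇒ r = C/P = 50.03/577.01 = 0.086706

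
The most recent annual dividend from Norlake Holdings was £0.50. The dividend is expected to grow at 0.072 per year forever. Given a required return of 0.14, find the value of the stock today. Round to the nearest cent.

D₁ = D₀ × (1 + g) = £0.50 × 1.072 = £0.5360
Growing perpetuity: P = D₁ / (r − g) = £0.5360 / (0.14 − 0.072) = £7.88

£7.88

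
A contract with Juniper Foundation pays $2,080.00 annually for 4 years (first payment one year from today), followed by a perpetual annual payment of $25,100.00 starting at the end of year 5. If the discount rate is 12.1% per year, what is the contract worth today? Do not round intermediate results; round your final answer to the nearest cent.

PV of 4-year annuity: $2,080.00 × [1 − (1+0.121)^−4] / 0.121 = 6304.40388
Perpetuity value at year 4: $25,100.00 / 0.121 = 207438.01653
PV of perpetuity: 207438.01653 / (1+0.121)^4 = 131360.83512
Total PV = 6304.40388 + 131360.83512 = 137665.23900

$137665.24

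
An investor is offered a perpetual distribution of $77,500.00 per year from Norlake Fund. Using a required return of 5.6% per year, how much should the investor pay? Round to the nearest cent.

Level perpetuity: PV = C / r = $77,500.00 / 0.056 = $1,383,928.57

$1383928.57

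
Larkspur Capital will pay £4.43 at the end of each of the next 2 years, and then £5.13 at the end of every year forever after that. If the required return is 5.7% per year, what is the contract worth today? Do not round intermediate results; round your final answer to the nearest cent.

PV of 2-year annuity: £4.43 × [1 − (1+0.057)^−2] / 0.057 = 8.15620
Perpetuity value at year 2: £5.13 / 0.057 = 90.00000
PV of perpetuity: 90.00000 / (1+0.057)^2 = 80.55501
Total PV = 8.15620 + 80.55501 = 88.71121

£88.71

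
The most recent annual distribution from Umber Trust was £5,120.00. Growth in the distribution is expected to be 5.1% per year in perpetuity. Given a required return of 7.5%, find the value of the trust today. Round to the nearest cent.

£224213.33

D₁ = D₀ × (1 + g) = £5,120.00 × 1.051 = £5,381.1200
Growing perpetuity: P = D₁ / (r − g) = £5,381.1200 / (0.075 − 0.051) = £224,213.33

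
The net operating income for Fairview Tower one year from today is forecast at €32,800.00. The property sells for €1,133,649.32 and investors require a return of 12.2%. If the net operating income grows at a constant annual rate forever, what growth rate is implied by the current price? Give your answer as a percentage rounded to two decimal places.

9.31%

P = D₁/(r−g) ⇒ g = r − D₁/P = 0.122 − €32,800.00/€1,133,649.32 = 0.093067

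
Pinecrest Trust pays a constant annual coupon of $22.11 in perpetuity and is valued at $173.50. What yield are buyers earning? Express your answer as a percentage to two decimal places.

P = C/r ⇒ r = C/P = $22.11/$173.50 = 0.127435

12.74%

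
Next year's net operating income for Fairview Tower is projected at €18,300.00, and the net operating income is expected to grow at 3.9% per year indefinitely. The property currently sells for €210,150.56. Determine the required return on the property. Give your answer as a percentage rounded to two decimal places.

P = D₁/(r − g) ⇒ r = D₁/P + g = €18,300.0000/€210,150.56 + 0.039 = 0.087080 + 0.039 = 0.126080

12.61%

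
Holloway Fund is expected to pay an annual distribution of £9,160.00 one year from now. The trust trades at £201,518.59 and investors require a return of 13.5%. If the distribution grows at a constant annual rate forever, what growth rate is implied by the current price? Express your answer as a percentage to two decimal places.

P = D₁/(r−g) ⇒ g = r − D₁/P = 0.135 − £9,160.00/£201,518.59 = 0.089545

8.95%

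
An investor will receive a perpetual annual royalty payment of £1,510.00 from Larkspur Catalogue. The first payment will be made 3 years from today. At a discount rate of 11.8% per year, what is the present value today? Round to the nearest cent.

£10237.91

Value at end of year 2: C / r = £1,510.00 / 0.118 = £12,796.6102
Discount to today: PV = £12,796.6102 / (1 + 0.118)^2 = £12,796.6102 / 1.249924 = £10,237.91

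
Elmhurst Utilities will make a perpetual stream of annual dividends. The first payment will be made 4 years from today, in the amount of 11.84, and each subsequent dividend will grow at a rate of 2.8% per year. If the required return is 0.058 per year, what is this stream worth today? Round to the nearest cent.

333.25

Value at end of year 3: C₁ / (r − g) = 11.84 / (0.058 − 0.028) = 394.6667
Discount to today: PV = 394.6667 / (1 + 0.058)^3 = 394.6667 / 1.184287 = 333.25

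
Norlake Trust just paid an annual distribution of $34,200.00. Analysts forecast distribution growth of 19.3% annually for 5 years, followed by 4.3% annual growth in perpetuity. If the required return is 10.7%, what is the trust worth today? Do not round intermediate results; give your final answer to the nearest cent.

D_1 = 40800.60000
D_2 = 48675.11580
D_3 = 58069.41315
D_4 = 69276.80989
D_5 = 82647.23420
Terminal value at year 5: TV = D_5×(1+g_2)/(r−g_2) = 86201.06527/0.064 = 1346891.64478
P_0 = D_1/(1+r)^1 + D_2/(1+r)^2 + D_3/(1+r)^3 + D_4/(1+r)^4 + D_5/(1+r)^5 + TV/(1+r)^5
    = 36856.91057 + 39720.22973 + 42805.99283 + 46131.48098 + 49715.31781 + 810204.31991 = 1025434.25183

$1025434.25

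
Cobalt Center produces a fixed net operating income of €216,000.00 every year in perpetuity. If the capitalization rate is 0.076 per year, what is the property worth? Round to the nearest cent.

€2842105.26

Level perpetuity: PV = C / r = €216,000.00 / 0.076 = €2,842,105.26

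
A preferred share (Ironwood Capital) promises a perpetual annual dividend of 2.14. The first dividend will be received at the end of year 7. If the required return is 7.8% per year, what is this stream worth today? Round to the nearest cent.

Value at end of year 6: C / r = 2.14 / 0.078 = 27.4359
Discount to today: PV = 27.4359 / (1 + 0.078)^6 = 27.4359 / 1.569324 = 17.48

17.48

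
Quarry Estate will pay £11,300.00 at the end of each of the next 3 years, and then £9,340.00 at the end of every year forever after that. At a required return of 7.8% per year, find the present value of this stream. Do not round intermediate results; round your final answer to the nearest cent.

PV of 3-year annuity: £11,300.00 × [1 − (1+0.078)^−3] / 0.078 = 29226.60906
Perpetuity value at year 3: £9,340.00 / 0.078 = 119743.58974
PV of perpetuity: 119743.58974 / (1+0.078)^3 = 95586.37482
Total PV = 29226.60906 + 95586.37482 = 124812.98388

£124812.98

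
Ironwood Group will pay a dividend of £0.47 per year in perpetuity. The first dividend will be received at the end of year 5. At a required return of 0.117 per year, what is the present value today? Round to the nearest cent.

Value at end of year 4: C / r = £0.47 / 0.117 = £4.0171
Discount to today: PV = £4.0171 / (1 + 0.117)^4 = £4.0171 / 1.556728 = £2.58

£2.58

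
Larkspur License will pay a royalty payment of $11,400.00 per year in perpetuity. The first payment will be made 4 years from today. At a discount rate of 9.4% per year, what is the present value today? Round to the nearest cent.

Value at end of year 3: C / r = $11,400.00 / 0.094 = $121,276.5957
Discount to today: PV = $121,276.5957 / (1 + 0.094)^3 = $121,276.5957 / 1.309339 = $92,624.32

$92624.32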